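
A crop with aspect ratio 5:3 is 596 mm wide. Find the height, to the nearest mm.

358 mm

At 5:3, 596 × 3/5 ≈ 357.60.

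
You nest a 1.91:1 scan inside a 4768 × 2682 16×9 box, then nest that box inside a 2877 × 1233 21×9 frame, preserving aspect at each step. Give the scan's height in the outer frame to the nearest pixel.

First fit — 1.91:1 into 4768×2682 spans the width: 4768.00 × 2496.34.
The 16×9 canvas is height-limited in 2877×1233, giving 2192.00 × 1233.00; scale factor 0.4597.
Applying the same ×0.4597: 2496.34 → 1147.64.

1148 px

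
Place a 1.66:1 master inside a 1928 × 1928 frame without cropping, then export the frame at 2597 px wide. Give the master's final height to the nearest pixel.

1564 px

In the 1928×1928 frame the master fills the width: height = 1928 / 1.660 ≈ 1161.45 px.
Scaling 1928 → 2597 is ×1.3470, so the height becomes 1161.45 × 1.3470 ≈ 1564.46 px.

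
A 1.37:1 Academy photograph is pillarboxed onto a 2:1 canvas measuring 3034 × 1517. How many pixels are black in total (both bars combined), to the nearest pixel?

1449812 pixels

Since 1.370 < 2.000, the photograph is height-limited.
The photograph is 1517 × 1.370 ≈ 2078.2900 px wide.
3034 − 2078.2900 = 955.7100 px of bars.
Across the 1517-px span: 955.7100 × 1517 ≈ 1449812 px.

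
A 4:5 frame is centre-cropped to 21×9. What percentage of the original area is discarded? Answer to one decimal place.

The width stays; only height is cut (since 21×9 is wider than 4:5).
Area ratio = (0.800)/(2.333) = 34.29%; the remaining 65.71% is cropped out.

65.7%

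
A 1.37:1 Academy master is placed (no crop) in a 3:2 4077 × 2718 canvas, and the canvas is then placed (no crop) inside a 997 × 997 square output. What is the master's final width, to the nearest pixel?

911 px

Inside the 4077×2718 canvas the master is height-limited at 3723.66 × 2718.00.
Second fit — the 3:2 canvas into 997×997 spans the width: 997.00 × 664.67 (×0.2445 from 4077×2718).
So the master's width is 3723.66 × 0.2445 ≈ 910.59.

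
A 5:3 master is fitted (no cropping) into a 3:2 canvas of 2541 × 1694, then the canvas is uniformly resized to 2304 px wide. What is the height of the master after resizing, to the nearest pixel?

1382 px

In the 2541×1694 frame the master fills the width: height = 2541 × 3/5 ≈ 1524.60 px.
Scaling 2541 → 2304 is ×0.9067, so the height becomes 1524.60 × 0.9067 ≈ 1382.40 px.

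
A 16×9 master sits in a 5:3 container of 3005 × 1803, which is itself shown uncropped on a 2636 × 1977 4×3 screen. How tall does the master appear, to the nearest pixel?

Inside the 3005×1803 canvas the master is width-limited at 3005.00 × 1690.31.
5:3 in 2636×1977: fills the width, so the intermediate becomes 2636.00 × 1581.60 — a scale of ×0.8772.
So the master's height is 1690.31 × 0.8772 ≈ 1482.75.

1483 px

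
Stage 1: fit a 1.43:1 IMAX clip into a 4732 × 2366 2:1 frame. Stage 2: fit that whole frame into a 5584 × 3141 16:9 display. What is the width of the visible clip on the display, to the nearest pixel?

Inside the 4732×2366 canvas the clip is height-limited at 3383.38 × 2366.00.
2:1 in 5584×3141: fills the width, so the intermediate becomes 5584.00 × 2792.00 — a scale of ×1.1801.
So the clip's width is 3383.38 × 1.1801 ≈ 3992.56.

3993 px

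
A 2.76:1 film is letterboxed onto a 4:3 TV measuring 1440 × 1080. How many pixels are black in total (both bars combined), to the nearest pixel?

Since 2.760 > 1.333, the film is width-limited.
The film is 1440 / 2.760 ≈ 521.7391 px tall.
1080 − 521.7391 = 558.2609 px of bars.
Across the 1440-px span: 558.2609 × 1440 ≈ 803896 px.

803896 pixels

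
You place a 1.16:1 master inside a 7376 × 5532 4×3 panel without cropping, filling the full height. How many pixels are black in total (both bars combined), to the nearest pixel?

The master is 5532 × 1.160 ≈ 6417.1200 px wide.
Black = 7376 − 6417.1200 = 958.8800 px.
Across the 5532-px span: 958.8800 × 5532 ≈ 5304524 px.

5304524 pixels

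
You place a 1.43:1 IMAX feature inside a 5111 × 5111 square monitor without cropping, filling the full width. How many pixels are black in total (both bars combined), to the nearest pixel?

7854964 pixels

The feature is 5111 / 1.430 ≈ 3574.1259 px tall.
5111 − 3574.1259 = 1536.8741 px of bars.
That's 1536.8741 × 5111 ≈ 7854964 black pixels.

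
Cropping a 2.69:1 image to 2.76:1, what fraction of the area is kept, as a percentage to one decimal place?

The width stays; only height is cut (since 2.76:1 is wider than 2.69:1).
Fraction kept = (2.690)/(2.760) ≈ 97.46%.

97.5%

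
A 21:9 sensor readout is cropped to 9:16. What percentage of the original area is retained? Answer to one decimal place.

24.1%

The height stays; only width is cut (since 9:16 is narrower than 21:9).
Area ratio = (0.562)/(2.333) = 24.11% retained.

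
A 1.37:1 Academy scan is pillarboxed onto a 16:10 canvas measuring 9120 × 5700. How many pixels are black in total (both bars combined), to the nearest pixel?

1.37:1 Academy (1.370) < 16:10 (1.600), so the scan fills the height.
The scan is 5700 × 1.370 ≈ 7809.0000 px wide.
9120 − 7809.0000 = 1311.0000 px of bars.
That's 1311.0000 × 5700 ≈ 7472700 black pixels.

7472700 pixels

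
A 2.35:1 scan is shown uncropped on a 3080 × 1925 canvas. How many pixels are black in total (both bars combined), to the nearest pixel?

2.35:1 is wider than 16:10, so it spans the full width.
Content height = 3080 / 2.350 ≈ 1310.6383 px.
Black = 1925 − 1310.6383 = 614.3617 px.
Bar area = 614.3617 × 3080 ≈ 1892234 px.

1892234 pixels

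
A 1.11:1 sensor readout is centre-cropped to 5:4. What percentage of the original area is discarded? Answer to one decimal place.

The width stays; only height is cut (since 5:4 is wider than 1.11:1).
(1.110)/(1.250) ≈ 0.888 of the area survives, leaving 11.20% discarded.

11.2%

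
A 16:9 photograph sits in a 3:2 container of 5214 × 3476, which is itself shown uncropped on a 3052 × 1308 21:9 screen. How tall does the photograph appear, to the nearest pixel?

1104 px

16:9 in 5214×3476: fills the width, so the photograph is 5214.00 × 2932.88.
The 3:2 canvas is height-limited in 3052×1308, giving 1962.00 × 1308.00; scale factor 0.3763.
So the photograph's height is 2932.88 × 0.3763 ≈ 1103.62.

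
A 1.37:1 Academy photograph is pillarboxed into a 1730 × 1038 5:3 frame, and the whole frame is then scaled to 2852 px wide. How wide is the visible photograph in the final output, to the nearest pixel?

At 1730×1038 the photograph is height-limited, so width = 1038 × 1.370 ≈ 1422.06 px.
The frame scales by 2852/1730 = 1.6486; 1422.06 × 1.6486 ≈ 2344.34 px.

2344 px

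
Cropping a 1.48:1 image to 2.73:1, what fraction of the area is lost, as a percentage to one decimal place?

2.73:1 is wider than 1.48:1, so the crop keeps the full width and trims the height.
Fraction kept = (1.480)/(2.730) ≈ 54.21%, so 45.79% is lost.

45.8%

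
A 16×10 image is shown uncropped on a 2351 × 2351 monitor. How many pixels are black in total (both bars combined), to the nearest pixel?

16×10 is wider than square, so it spans the full width.
Content height = 2351 × 10/16 ≈ 1469.3750 px.
Leftover height: 2351 − 1469.3750 = 881.6250 px.
Across the 2351-px span: 881.6250 × 2351 ≈ 2072700 px.

2072700 pixels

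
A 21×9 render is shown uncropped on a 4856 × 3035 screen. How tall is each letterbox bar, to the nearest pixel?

477 px

21×9 (2.333) > 16:10 (1.600), so the render fills the width.
That makes the image 2081.14 px tall (4856 × 9/21).
Black = 3035 − 2081.14 = 953.86 px, or 476.93 per bar.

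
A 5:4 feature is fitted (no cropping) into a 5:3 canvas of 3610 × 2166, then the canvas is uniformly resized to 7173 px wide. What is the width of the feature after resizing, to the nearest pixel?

At 3610×2166 the feature is height-limited, so width = 2166 × 5/4 ≈ 2707.50 px.
Scaling 3610 → 7173 is ×1.9870, so the width becomes 2707.50 × 1.9870 ≈ 5379.75 px.

5380 px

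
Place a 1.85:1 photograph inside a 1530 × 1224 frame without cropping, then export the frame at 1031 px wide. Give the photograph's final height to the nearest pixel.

Fitted into 1530×1224, the photograph spans the width; its height is 1530 / 1.850 ≈ 827.03 px.
Resizing to 1031 px wide multiplies everything by 0.6739: 827.03 → 557.30 px.

557 px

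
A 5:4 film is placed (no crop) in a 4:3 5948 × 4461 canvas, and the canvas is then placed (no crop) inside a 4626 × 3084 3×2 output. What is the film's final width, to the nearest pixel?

5:4 in 5948×4461: fills the height, so the film is 5576.25 × 4461.00.
The 4:3 canvas is height-limited in 4626×3084, giving 4112.00 × 3084.00; scale factor 0.6913.
Applying the same ×0.6913: 5576.25 → 3855.00.

3855 px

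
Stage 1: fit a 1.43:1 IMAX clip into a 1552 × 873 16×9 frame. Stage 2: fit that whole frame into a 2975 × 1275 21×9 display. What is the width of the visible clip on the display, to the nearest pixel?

First fit — 1.43:1 IMAX into 1552×873 spans the height: 1248.39 × 873.00.
16×9 in 2975×1275: fills the height, so the intermediate becomes 2266.67 × 1275.00 — a scale of ×1.4605.
The clip scales with it: width 1248.39 × 1.4605 ≈ 1823.25.

1823 px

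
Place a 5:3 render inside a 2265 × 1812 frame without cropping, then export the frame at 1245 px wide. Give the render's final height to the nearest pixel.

747 px

At 2265×1812 the render is width-limited, so height = 2265 × 3/5 ≈ 1359.00 px.
Scaling 2265 → 1245 is ×0.5497, so the height becomes 1359.00 × 0.5497 ≈ 747.00 px.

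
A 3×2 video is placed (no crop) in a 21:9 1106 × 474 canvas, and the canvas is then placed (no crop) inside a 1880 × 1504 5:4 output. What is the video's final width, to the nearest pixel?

First fit — 3×2 into 1106×474 spans the height: 711.00 × 474.00.
Second fit — the 21:9 canvas into 1880×1504 spans the width: 1880.00 × 805.71 (×1.6998 from 1106×474).
So the video's width is 711.00 × 1.6998 ≈ 1208.57.

1209 px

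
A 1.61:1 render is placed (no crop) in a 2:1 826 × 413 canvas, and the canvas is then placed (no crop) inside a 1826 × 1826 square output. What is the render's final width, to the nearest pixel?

First fit — 1.61:1 into 826×413 spans the height: 664.93 × 413.00.
The 2:1 canvas is width-limited in 1826×1826, giving 1826.00 × 913.00; scale factor 2.2107.
So the render's width is 664.93 × 2.2107 ≈ 1469.93.

1470 px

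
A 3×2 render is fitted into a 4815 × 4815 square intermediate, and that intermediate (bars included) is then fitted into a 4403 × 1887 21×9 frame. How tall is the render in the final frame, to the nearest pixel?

3×2 in 4815×4815: fills the width, so the render is 4815.00 × 3210.00.
The square canvas is height-limited in 4403×1887, giving 1887.00 × 1887.00; scale factor 0.3919.
So the render's height is 3210.00 × 0.3919 ≈ 1258.00.

1258 px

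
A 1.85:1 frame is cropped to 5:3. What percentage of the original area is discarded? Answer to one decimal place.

Going from 1.85:1 to 5:3 means cutting width while keeping height.
Area ratio = (1.667)/(1.850) = 90.09%; the remaining 9.91% is cropped out.

9.9%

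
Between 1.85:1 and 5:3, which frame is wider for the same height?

1.85:1

1.85 and 5:3 = 1.667; 1.85 > 1.667.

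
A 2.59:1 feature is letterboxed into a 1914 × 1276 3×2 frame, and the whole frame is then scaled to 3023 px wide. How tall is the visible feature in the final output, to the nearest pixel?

1167 px

At 1914×1276 the feature is width-limited, so height = 1914 / 2.590 ≈ 739.00 px.
The frame scales by 3023/1914 = 1.5794; 739.00 × 1.5794 ≈ 1167.18 px.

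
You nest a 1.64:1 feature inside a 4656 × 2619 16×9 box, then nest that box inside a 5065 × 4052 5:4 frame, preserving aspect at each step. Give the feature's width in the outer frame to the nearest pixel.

4672 px

First fit — 1.64:1 into 4656×2619 spans the height: 4295.16 × 2619.00.
16×9 in 5065×4052: fills the width, so the intermediate becomes 5065.00 × 2849.06 — a scale of ×1.0878.
Applying the same ×1.0878: 4295.16 → 4672.46.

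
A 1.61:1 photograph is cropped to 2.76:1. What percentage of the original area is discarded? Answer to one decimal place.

Going from 1.61:1 to 2.76:1 means cutting height while keeping width.
Area ratio = (1.610)/(2.760) = 58.33%; the remaining 41.67% is cropped out.

41.7%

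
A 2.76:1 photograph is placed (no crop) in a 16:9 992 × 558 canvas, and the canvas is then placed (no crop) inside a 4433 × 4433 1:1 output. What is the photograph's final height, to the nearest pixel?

1606 px

First fit — 2.76:1 into 992×558 spans the width: 992.00 × 359.42.
16:9 in 4433×4433: fills the width, so the intermediate becomes 4433.00 × 2493.56 — a scale of ×4.4688.
The photograph scales with it: height 359.42 × 4.4688 ≈ 1606.16.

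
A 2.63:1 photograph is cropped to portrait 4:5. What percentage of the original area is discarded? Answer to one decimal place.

portrait 4:5 is narrower than 2.63:1, so the crop keeps the full height and trims the width.
Fraction kept = (0.800)/(2.630) ≈ 30.42%, so 69.58% is lost.

69.6%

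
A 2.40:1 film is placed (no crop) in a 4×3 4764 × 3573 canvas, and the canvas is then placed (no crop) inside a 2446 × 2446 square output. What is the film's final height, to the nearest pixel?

1019 px

Inside the 4764×3573 canvas the film is width-limited at 4764.00 × 1985.00.
The 4×3 canvas is width-limited in 2446×2446, giving 2446.00 × 1834.50; scale factor 0.5134.
Applying the same ×0.5134: 1985.00 → 1019.17.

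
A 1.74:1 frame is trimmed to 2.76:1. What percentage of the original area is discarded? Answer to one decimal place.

2.76:1 is wider than 1.74:1, so the crop keeps the full width and trims the height.
Area ratio = (1.740)/(2.760) = 63.04%; the remaining 36.96% is cropped out.

37.0%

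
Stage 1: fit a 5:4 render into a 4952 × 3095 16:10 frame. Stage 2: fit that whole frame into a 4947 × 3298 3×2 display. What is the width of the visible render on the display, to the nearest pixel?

First fit — 5:4 into 4952×3095 spans the height: 3868.75 × 3095.00.
16:10 in 4947×3298: fills the width, so the intermediate becomes 4947.00 × 3091.88 — a scale of ×0.9990.
So the render's width is 3868.75 × 0.9990 ≈ 3864.84.

3865 px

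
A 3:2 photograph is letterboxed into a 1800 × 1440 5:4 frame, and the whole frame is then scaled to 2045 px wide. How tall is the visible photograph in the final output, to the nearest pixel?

Fitted into 1800×1440, the photograph spans the width; its height is 1800 × 2/3 ≈ 1200.00 px.
Resizing to 2045 px wide multiplies everything by 1.1361: 1200.00 → 1363.33 px.

1363 px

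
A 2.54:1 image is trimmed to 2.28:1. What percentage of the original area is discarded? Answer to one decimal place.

The height stays; only width is cut (since 2.28:1 is narrower than 2.54:1).
Area ratio = (2.280)/(2.540) = 89.76%; the remaining 10.24% is cropped out.

10.2%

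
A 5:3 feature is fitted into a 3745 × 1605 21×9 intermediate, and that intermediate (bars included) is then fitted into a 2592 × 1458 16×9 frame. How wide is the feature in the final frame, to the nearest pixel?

1851 px

First fit — 5:3 into 3745×1605 spans the height: 2675.00 × 1605.00.
The 21×9 canvas is width-limited in 2592×1458, giving 2592.00 × 1110.86; scale factor 0.6921.
Applying the same ×0.6921: 2675.00 → 1851.43.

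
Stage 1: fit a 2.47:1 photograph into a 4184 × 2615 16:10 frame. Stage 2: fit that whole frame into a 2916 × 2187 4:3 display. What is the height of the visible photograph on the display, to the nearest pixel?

1181 px

Inside the 4184×2615 canvas the photograph is width-limited at 4184.00 × 1693.93.
16:10 in 2916×2187: fills the width, so the intermediate becomes 2916.00 × 1822.50 — a scale of ×0.6969.
The photograph scales with it: height 1693.93 × 0.6969 ≈ 1180.57.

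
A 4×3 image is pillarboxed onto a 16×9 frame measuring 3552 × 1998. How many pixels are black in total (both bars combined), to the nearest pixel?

1774224 pixels

Since 1.333 < 1.778, the image is height-limited.
The image is 1998 × 4/3 ≈ 2664.0000 px wide.
Leftover width: 3552 − 2664.0000 = 888.0000 px.
Across the 1998-px span: 888.0000 × 1998 ≈ 1774224 px.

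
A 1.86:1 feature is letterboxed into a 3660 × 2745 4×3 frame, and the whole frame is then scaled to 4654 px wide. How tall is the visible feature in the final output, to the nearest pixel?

At 3660×2745 the feature is width-limited, so height = 3660 / 1.860 ≈ 1967.74 px.
Scaling 3660 → 4654 is ×1.2716, so the height becomes 1967.74 × 1.2716 ≈ 2502.15 px.

2502 px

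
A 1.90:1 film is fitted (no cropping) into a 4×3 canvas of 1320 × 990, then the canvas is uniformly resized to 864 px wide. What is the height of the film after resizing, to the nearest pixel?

Fitted into 1320×990, the film spans the width; its height is 1320 / 1.900 ≈ 694.74 px.
The frame scales by 864/1320 = 0.6545; 694.74 × 0.6545 ≈ 454.74 px.

455 px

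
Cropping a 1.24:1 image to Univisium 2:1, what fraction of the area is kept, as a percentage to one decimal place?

62.0%

Univisium 2:1 is wider than 1.24:1, so the crop keeps the full width and trims the height.
Area ratio = (1.240)/(2.000) = 62.00% retained.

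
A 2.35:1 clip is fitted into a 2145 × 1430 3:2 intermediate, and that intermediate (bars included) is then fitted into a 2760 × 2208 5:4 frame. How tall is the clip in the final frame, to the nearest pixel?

First fit — 2.35:1 into 2145×1430 spans the width: 2145.00 × 912.77.
3:2 in 2760×2208: fills the width, so the intermediate becomes 2760.00 × 1840.00 — a scale of ×1.2867.
The clip scales with it: height 912.77 × 1.2867 ≈ 1174.47.

1174 px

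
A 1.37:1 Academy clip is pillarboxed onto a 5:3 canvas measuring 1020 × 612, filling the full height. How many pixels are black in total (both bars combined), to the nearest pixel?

The clip is 612 × 1.370 ≈ 838.4400 px wide.
Black = 1020 − 838.4400 = 181.5600 px.
That's 181.5600 × 612 ≈ 111115 black pixels.

111115 pixels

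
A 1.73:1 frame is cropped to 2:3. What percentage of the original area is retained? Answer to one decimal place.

The height stays; only width is cut (since 2:3 is narrower than 1.73:1).
Area ratio = (0.667)/(1.730) = 38.54% retained.

38.5%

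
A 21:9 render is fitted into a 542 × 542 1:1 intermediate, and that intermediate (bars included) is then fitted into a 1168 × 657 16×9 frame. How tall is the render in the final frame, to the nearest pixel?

282 px

21:9 in 542×542: fills the width, so the render is 542.00 × 232.29.
1:1 in 1168×657: fills the height, so the intermediate becomes 657.00 × 657.00 — a scale of ×1.2122.
So the render's height is 232.29 × 1.2122 ≈ 281.57.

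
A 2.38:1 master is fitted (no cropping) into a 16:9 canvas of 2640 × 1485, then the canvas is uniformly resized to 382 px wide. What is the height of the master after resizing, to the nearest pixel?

In the 2640×1485 frame the master fills the width: height = 2640 / 2.380 ≈ 1109.24 px.
Scaling 2640 → 382 is ×0.1447, so the height becomes 1109.24 × 0.1447 ≈ 160.50 px.

161 px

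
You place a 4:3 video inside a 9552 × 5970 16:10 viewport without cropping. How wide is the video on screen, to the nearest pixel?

7960 px

4:3 is narrower than 16:10, so it spans the full height.
That makes the image 7960.00 px wide (5970 × 4/3).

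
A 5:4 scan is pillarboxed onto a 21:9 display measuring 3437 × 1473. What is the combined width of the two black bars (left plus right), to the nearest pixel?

1596 px

Since 1.250 < 2.333, the scan is height-limited.
The scan is 1473 × 5/4 ≈ 1841.25 px wide.
3437 − 1841.25 = 1595.75 px of bars.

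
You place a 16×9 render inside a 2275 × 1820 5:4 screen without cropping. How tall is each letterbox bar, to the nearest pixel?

16×9 is wider than 5:4, so it spans the full width.
That makes the image 1279.69 px tall (2275 × 9/16).
Leftover height: 1820 − 1279.69 = 540.31 px → 270.16 each side.

270 px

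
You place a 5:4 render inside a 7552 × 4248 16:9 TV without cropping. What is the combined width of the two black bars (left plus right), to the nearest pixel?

2242 px

Since 1.250 < 1.778, the render is height-limited.
Content width = 4248 × 5/4 ≈ 5310.00 px.
Leftover width: 7552 − 5310.00 = 2242.00 px.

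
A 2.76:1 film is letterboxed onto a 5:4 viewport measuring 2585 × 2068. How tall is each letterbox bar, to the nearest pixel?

566 px

2.76:1 is wider than 5:4, so it spans the full width.
The film is 2585 / 2.760 ≈ 936.59 px tall.
Black = 2068 − 936.59 = 1131.41 px, or 565.70 per bar.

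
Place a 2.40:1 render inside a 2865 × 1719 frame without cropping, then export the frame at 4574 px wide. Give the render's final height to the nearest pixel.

1906 px

Fitted into 2865×1719, the render spans the width; its height is 2865 / 2.400 ≈ 1193.75 px.
Scaling 2865 → 4574 is ×1.5965, so the height becomes 1193.75 × 1.5965 ≈ 1905.83 px.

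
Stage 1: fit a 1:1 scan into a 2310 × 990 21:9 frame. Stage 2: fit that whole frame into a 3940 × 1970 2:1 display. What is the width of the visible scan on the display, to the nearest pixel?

1689 px

First fit — 1:1 into 2310×990 spans the height: 990.00 × 990.00.
21:9 in 3940×1970: fills the width, so the intermediate becomes 3940.00 × 1688.57 — a scale of ×1.7056.
The scan scales with it: width 990.00 × 1.7056 ≈ 1688.57.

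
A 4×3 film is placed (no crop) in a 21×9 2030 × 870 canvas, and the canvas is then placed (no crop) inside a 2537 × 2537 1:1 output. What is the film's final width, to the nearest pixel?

1450 px

4×3 in 2030×870: fills the height, so the film is 1160.00 × 870.00.
The 21×9 canvas is width-limited in 2537×2537, giving 2537.00 × 1087.29; scale factor 1.2498.
Applying the same ×1.2498: 1160.00 → 1449.71.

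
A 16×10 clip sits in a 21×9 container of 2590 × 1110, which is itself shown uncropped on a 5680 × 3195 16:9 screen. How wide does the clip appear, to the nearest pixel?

16×10 in 2590×1110: fills the height, so the clip is 1776.00 × 1110.00.
The 21×9 canvas is width-limited in 5680×3195, giving 5680.00 × 2434.29; scale factor 2.1931.
The clip scales with it: width 1776.00 × 2.1931 ≈ 3894.86.

3895 px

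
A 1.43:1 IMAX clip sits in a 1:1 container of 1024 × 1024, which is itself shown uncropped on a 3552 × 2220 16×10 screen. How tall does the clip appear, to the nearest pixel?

First fit — 1.43:1 IMAX into 1024×1024 spans the width: 1024.00 × 716.08.
1:1 in 3552×2220: fills the height, so the intermediate becomes 2220.00 × 2220.00 — a scale of ×2.1680.
The clip scales with it: height 716.08 × 2.1680 ≈ 1552.45.

1552 px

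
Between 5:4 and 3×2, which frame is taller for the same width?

5:4 = 1.25 and 3×2 = 1.5; 1.5 > 1.25. The smaller width-to-height ratio is the taller frame.

5:4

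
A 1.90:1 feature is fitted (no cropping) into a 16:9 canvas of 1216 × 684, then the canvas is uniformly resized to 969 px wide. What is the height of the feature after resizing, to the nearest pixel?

510 px

In the 1216×684 frame the feature fills the width: height = 1216 / 1.900 ≈ 640.00 px.
Scaling 1216 → 969 is ×0.7969, so the height becomes 640.00 × 0.7969 ≈ 510.00 px.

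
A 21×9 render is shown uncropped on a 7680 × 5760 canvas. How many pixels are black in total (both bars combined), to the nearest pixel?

18958629 pixels

Since 2.333 > 1.333, the render is width-limited.
The render is 7680 × 9/21 ≈ 3291.4286 px tall.
Black = 5760 − 3291.4286 = 2468.5714 px.
Across the 7680-px span: 2468.5714 × 7680 ≈ 18958629 px.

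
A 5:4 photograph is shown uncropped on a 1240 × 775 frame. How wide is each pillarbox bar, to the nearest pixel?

136 px

Since 1.250 < 1.600, the photograph is height-limited.
Content width = 775 × 5/4 ≈ 968.75 px.
1240 − 968.75 = 271.25 px of bars (135.62 each).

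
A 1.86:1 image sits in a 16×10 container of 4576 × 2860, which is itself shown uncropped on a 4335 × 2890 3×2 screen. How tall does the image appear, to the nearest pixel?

2331 px

Inside the 4576×2860 canvas the image is width-limited at 4576.00 × 2460.22.
The 16×10 canvas is width-limited in 4335×2890, giving 4335.00 × 2709.38; scale factor 0.9473.
Applying the same ×0.9473: 2460.22 → 2330.65.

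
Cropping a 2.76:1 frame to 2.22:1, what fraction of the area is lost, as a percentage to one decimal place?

Going from 2.76:1 to 2.22:1 means cutting width while keeping height.
(2.220)/(2.760) ≈ 0.804 of the area survives, leaving 19.57% discarded.

19.6%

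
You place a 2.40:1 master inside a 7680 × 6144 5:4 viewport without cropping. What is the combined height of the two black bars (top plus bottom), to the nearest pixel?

2.40:1 (2.400) > 5:4 (1.250), so the master fills the width.
The master is 7680 / 2.400 ≈ 3200.00 px tall.
Black = 6144 − 3200.00 = 2944.00 px.

2944 px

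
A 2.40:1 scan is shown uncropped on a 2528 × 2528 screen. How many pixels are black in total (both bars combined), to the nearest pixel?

2.40:1 (2.400) > square (1.000), so the scan fills the width.
That makes the image 1053.3333 px tall (2528 / 2.400).
Black = 2528 − 1053.3333 = 1474.6667 px.
Across the 2528-px span: 1474.6667 × 2528 ≈ 3727957 px.

3727957 pixels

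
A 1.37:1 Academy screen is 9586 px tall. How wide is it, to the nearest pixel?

9586 × 1.370 = 13132.82.

13133 px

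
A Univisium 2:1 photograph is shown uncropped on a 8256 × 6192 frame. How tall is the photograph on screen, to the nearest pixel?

4128 px

Univisium 2:1 is wider than 4:3, so it spans the full width.
That makes the image 4128.00 px tall (8256 × 1/2).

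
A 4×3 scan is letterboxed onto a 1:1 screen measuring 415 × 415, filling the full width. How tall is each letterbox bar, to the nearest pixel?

The scan is 415 × 3/4 ≈ 311.25 px tall.
Black = 415 − 311.25 = 103.75 px, or 51.88 per bar.

52 px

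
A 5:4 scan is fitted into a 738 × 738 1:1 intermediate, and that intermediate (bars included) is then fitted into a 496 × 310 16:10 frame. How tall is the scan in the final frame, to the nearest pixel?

248 px

5:4 in 738×738: fills the width, so the scan is 738.00 × 590.40.
The 1:1 canvas is height-limited in 496×310, giving 310.00 × 310.00; scale factor 0.4201.
The scan scales with it: height 590.40 × 0.4201 ≈ 248.00.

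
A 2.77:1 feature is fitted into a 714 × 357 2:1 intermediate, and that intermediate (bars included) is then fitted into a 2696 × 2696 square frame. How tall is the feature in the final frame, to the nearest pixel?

973 px

Inside the 714×357 canvas the feature is width-limited at 714.00 × 257.76.
2:1 in 2696×2696: fills the width, so the intermediate becomes 2696.00 × 1348.00 — a scale of ×3.7759.
The feature scales with it: height 257.76 × 3.7759 ≈ 973.29.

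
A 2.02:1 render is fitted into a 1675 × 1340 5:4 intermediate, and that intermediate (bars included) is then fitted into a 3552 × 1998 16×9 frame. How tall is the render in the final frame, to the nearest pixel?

Inside the 1675×1340 canvas the render is width-limited at 1675.00 × 829.21.
5:4 in 3552×1998: fills the height, so the intermediate becomes 2497.50 × 1998.00 — a scale of ×1.4910.
So the render's height is 829.21 × 1.4910 ≈ 1236.39.

1236 px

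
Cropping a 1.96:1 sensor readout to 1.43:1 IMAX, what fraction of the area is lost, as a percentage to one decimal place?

Going from 1.96:1 to 1.43:1 IMAX means cutting width while keeping height.
Fraction kept = (1.430)/(1.960) ≈ 72.96%, so 27.04% is lost.

27.0%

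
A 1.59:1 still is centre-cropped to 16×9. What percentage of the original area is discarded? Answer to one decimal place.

The width stays; only height is cut (since 16×9 is wider than 1.59:1).
(1.590)/(1.778) ≈ 0.894 of the area survives, leaving 10.56% discarded.

10.6%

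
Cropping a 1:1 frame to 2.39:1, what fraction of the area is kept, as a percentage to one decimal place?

41.8%

Going from 1:1 to 2.39:1 means cutting height while keeping width.
(1.000)/(2.390) ≈ 0.418 of the area survives.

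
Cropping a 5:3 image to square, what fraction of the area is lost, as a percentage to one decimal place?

40.0%

square is narrower than 5:3, so the crop keeps the full height and trims the width.
(1.000)/(1.667) ≈ 0.600 of the area survives, leaving 40.00% discarded.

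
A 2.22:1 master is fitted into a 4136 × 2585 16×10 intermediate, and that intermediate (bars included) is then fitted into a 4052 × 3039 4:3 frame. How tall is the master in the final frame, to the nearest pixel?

1825 px

Inside the 4136×2585 canvas the master is width-limited at 4136.00 × 1863.06.
16×10 in 4052×3039: fills the width, so the intermediate becomes 4052.00 × 2532.50 — a scale of ×0.9797.
The master scales with it: height 1863.06 × 0.9797 ≈ 1825.23.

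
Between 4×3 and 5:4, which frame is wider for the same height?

4×3

4×3 = 1.333 and 5:4 = 1.25; 1.333 > 1.25.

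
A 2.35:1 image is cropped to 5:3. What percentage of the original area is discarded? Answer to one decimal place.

The height stays; only width is cut (since 5:3 is narrower than 2.35:1).
(1.667)/(2.350) ≈ 0.709 of the area survives, leaving 29.08% discarded.

29.1%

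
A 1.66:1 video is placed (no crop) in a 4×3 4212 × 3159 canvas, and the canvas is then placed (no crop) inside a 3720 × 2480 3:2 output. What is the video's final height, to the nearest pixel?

1992 px

First fit — 1.66:1 into 4212×3159 spans the width: 4212.00 × 2537.35.
Second fit — the 4×3 canvas into 3720×2480 spans the height: 3306.67 × 2480.00 (×0.7851 from 4212×3159).
So the video's height is 2537.35 × 0.7851 ≈ 1991.97.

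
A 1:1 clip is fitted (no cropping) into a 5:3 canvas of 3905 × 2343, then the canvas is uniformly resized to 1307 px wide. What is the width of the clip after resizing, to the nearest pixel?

784 px

Fitted into 3905×2343, the clip spans the height; its width is 2343 × 1/1 ≈ 2343.00 px.
The frame scales by 1307/3905 = 0.3347; 2343.00 × 0.3347 ≈ 784.20 px.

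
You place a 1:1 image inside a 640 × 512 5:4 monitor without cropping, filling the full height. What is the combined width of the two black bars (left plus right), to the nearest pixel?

The image is 512 × 1/1 ≈ 512.00 px wide.
Leftover width: 640 − 512.00 = 128.00 px.

128 px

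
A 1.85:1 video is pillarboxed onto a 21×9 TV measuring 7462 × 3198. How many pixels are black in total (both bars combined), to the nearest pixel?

1.85:1 (1.850) < 21×9 (2.333), so the video fills the height.
Content width = 3198 × 1.850 ≈ 5916.3000 px.
7462 − 5916.3000 = 1545.7000 px of bars.
Bar area = 1545.7000 × 3198 ≈ 4943149 px.

4943149 pixels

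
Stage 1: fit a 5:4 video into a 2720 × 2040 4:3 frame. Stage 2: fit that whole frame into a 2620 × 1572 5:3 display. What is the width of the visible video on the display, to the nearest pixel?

Inside the 2720×2040 canvas the video is height-limited at 2550.00 × 2040.00.
The 4:3 canvas is height-limited in 2620×1572, giving 2096.00 × 1572.00; scale factor 0.7706.
The video scales with it: width 2550.00 × 0.7706 ≈ 1965.00.

1965 px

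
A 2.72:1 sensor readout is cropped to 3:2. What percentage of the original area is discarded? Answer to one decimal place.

3:2 is narrower than 2.72:1, so the crop keeps the full height and trims the width.
(1.500)/(2.720) ≈ 0.551 of the area survives, leaving 44.85% discarded.

44.9%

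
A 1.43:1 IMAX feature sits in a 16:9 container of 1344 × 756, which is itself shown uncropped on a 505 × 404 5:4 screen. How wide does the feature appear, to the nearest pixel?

406 px

First fit — 1.43:1 IMAX into 1344×756 spans the height: 1081.08 × 756.00.
16:9 in 505×404: fills the width, so the intermediate becomes 505.00 × 284.06 — a scale of ×0.3757.
Applying the same ×0.3757: 1081.08 → 406.21.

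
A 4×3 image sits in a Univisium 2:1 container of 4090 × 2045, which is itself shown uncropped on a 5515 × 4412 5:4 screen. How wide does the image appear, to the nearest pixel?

3677 px

First fit — 4×3 into 4090×2045 spans the height: 2726.67 × 2045.00.
Univisium 2:1 in 5515×4412: fills the width, so the intermediate becomes 5515.00 × 2757.50 — a scale of ×1.3484.
So the image's width is 2726.67 × 1.3484 ≈ 3676.67.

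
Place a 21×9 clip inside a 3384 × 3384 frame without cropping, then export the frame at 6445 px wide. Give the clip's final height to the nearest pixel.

Fitted into 3384×3384, the clip spans the width; its height is 3384 × 9/21 ≈ 1450.29 px.
Resizing to 6445 px wide multiplies everything by 1.9046: 1450.29 → 2762.14 px.

2762 px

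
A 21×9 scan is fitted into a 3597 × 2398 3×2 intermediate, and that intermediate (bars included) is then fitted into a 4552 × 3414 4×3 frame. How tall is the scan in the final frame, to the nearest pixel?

1951 px

Inside the 3597×2398 canvas the scan is width-limited at 3597.00 × 1541.57.
Second fit — the 3×2 canvas into 4552×3414 spans the width: 4552.00 × 3034.67 (×1.2655 from 3597×2398).
Applying the same ×1.2655: 1541.57 → 1950.86.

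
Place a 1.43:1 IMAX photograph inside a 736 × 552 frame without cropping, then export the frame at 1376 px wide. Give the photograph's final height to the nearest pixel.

962 px

In the 736×552 frame the photograph fills the width: height = 736 / 1.430 ≈ 514.69 px.
The frame scales by 1376/736 = 1.8696; 514.69 × 1.8696 ≈ 962.24 px.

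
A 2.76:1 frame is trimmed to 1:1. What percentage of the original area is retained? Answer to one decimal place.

36.2%

1:1 is narrower than 2.76:1, so the crop keeps the full height and trims the width.
Fraction kept = (1.000)/(2.760) ≈ 36.23%.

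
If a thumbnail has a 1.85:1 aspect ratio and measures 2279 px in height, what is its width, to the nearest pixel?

At 1.85:1, 2279 × 1.850 ≈ 4216.15.

4216 px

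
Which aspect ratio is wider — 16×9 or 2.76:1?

16×9 = 1.778 and 2.76; 2.76 > 1.778.

2.76:1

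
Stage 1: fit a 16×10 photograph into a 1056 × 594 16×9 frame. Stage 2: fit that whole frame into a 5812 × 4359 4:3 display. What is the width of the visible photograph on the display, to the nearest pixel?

5231 px

First fit — 16×10 into 1056×594 spans the height: 950.40 × 594.00.
16×9 in 5812×4359: fills the width, so the intermediate becomes 5812.00 × 3269.25 — a scale of ×5.5038.
So the photograph's width is 950.40 × 5.5038 ≈ 5230.80.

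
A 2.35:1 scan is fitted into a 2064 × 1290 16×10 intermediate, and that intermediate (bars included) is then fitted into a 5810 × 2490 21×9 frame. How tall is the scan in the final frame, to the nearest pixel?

1695 px

First fit — 2.35:1 into 2064×1290 spans the width: 2064.00 × 878.30.
Second fit — the 16×10 canvas into 5810×2490 spans the height: 3984.00 × 2490.00 (×1.9302 from 2064×1290).
The scan scales with it: height 878.30 × 1.9302 ≈ 1695.32.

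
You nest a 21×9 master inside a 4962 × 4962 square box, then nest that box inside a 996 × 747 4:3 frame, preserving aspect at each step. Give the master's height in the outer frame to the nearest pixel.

320 px

21×9 in 4962×4962: fills the width, so the master is 4962.00 × 2126.57.
square in 996×747: fills the height, so the intermediate becomes 747.00 × 747.00 — a scale of ×0.1505.
Applying the same ×0.1505: 2126.57 → 320.14.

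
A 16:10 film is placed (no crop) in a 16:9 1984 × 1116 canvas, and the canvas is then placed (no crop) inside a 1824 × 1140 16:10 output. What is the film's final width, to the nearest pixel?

1642 px

Inside the 1984×1116 canvas the film is height-limited at 1785.60 × 1116.00.
Second fit — the 16:9 canvas into 1824×1140 spans the width: 1824.00 × 1026.00 (×0.9194 from 1984×1116).
So the film's width is 1785.60 × 0.9194 ≈ 1641.60.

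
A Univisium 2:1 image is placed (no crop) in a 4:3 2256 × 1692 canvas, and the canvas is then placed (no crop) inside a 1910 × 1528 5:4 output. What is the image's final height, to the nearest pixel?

First fit — Univisium 2:1 into 2256×1692 spans the width: 2256.00 × 1128.00.
The 4:3 canvas is width-limited in 1910×1528, giving 1910.00 × 1432.50; scale factor 0.8466.
Applying the same ×0.8466: 1128.00 → 955.00.

955 px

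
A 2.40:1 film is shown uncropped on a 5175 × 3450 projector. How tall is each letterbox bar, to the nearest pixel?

2.40:1 (2.400) > 3:2 (1.500), so the film fills the width.
The film is 5175 / 2.400 ≈ 2156.25 px tall.
Leftover height: 3450 − 2156.25 = 1293.75 px → 646.88 each side.

647 px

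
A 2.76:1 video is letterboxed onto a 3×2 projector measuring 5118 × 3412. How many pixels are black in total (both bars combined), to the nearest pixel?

7972064 pixels

2.76:1 is wider than 3×2, so it spans the full width.
That makes the image 1854.3478 px tall (5118 / 2.760).
3412 − 1854.3478 = 1557.6522 px of bars.
That's 1557.6522 × 5118 ≈ 7972064 black pixels.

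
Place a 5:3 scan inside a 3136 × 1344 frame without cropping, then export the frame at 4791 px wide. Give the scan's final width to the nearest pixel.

Fitted into 3136×1344, the scan spans the height; its width is 1344 × 5/3 ≈ 2240.00 px.
Scaling 3136 → 4791 is ×1.5277, so the width becomes 2240.00 × 1.5277 ≈ 3422.14 px.

3422 px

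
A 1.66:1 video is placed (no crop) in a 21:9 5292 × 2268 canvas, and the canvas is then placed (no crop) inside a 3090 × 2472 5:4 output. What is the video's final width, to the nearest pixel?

Inside the 5292×2268 canvas the video is height-limited at 3764.88 × 2268.00.
21:9 in 3090×2472: fills the width, so the intermediate becomes 3090.00 × 1324.29 — a scale of ×0.5839.
Applying the same ×0.5839: 3764.88 → 2198.31.

2198 px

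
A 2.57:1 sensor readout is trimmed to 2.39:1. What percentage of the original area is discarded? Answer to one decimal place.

7.0%

2.39:1 is narrower than 2.57:1, so the crop keeps the full height and trims the width.
Area ratio = (2.390)/(2.570) = 93.00%; the remaining 7.00% is cropped out.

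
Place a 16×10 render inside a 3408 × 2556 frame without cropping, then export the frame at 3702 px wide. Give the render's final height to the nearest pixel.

Fitted into 3408×2556, the render spans the width; its height is 3408 × 10/16 ≈ 2130.00 px.
The frame scales by 3702/3408 = 1.0863; 2130.00 × 1.0863 ≈ 2313.75 px.

2314 px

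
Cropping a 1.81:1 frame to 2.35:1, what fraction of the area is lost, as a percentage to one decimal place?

23.0%

2.35:1 is wider than 1.81:1, so the crop keeps the full width and trims the height.
Area ratio = (1.810)/(2.350) = 77.02%; the remaining 22.98% is cropped out.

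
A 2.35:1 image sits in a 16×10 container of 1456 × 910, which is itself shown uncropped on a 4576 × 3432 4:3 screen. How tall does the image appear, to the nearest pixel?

Inside the 1456×910 canvas the image is width-limited at 1456.00 × 619.57.
Second fit — the 16×10 canvas into 4576×3432 spans the width: 4576.00 × 2860.00 (×3.1429 from 1456×910).
The image scales with it: height 619.57 × 3.1429 ≈ 1947.23.

1947 px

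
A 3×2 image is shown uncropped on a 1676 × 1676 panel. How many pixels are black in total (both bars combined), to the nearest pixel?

936325 pixels

Since 1.500 > 1.000, the image is width-limited.
Content height = 1676 × 2/3 ≈ 1117.3333 px.
1676 − 1117.3333 = 558.6667 px of bars.
Across the 1676-px span: 558.6667 × 1676 ≈ 936325 px.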